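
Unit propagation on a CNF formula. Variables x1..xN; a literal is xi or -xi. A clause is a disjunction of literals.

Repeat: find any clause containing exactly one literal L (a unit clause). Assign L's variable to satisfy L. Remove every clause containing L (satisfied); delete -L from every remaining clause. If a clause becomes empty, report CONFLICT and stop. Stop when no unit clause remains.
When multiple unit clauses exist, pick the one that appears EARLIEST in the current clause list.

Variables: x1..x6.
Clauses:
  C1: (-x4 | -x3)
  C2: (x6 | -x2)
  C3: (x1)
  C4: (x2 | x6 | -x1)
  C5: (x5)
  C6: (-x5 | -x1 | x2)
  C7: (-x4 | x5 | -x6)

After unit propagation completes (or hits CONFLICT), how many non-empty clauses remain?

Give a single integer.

unit clause [1] forces x1=T; simplify:
  drop -1 from [2, 6, -1] -> [2, 6]
  drop -1 from [-5, -1, 2] -> [-5, 2]
  satisfied 1 clause(s); 6 remain; assigned so far: [1]
unit clause [5] forces x5=T; simplify:
  drop -5 from [-5, 2] -> [2]
  satisfied 2 clause(s); 4 remain; assigned so far: [1, 5]
unit clause [2] forces x2=T; simplify:
  drop -2 from [6, -2] -> [6]
  satisfied 2 clause(s); 2 remain; assigned so far: [1, 2, 5]
unit clause [6] forces x6=T; simplify:
  satisfied 1 clause(s); 1 remain; assigned so far: [1, 2, 5, 6]

Answer: 1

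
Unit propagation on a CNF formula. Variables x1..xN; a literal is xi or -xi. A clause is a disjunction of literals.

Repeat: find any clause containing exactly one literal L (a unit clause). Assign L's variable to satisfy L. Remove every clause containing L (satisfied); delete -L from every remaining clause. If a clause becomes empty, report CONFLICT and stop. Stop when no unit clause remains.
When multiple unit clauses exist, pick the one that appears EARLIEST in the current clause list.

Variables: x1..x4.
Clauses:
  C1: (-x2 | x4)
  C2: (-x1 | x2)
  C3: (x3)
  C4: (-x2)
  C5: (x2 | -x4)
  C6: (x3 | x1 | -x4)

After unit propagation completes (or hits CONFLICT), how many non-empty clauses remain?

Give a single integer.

unit clause [3] forces x3=T; simplify:
  satisfied 2 clause(s); 4 remain; assigned so far: [3]
unit clause [-2] forces x2=F; simplify:
  drop 2 from [-1, 2] -> [-1]
  drop 2 from [2, -4] -> [-4]
  satisfied 2 clause(s); 2 remain; assigned so far: [2, 3]
unit clause [-1] forces x1=F; simplify:
  satisfied 1 clause(s); 1 remain; assigned so far: [1, 2, 3]
unit clause [-4] forces x4=F; simplify:
  satisfied 1 clause(s); 0 remain; assigned so far: [1, 2, 3, 4]

Answer: 0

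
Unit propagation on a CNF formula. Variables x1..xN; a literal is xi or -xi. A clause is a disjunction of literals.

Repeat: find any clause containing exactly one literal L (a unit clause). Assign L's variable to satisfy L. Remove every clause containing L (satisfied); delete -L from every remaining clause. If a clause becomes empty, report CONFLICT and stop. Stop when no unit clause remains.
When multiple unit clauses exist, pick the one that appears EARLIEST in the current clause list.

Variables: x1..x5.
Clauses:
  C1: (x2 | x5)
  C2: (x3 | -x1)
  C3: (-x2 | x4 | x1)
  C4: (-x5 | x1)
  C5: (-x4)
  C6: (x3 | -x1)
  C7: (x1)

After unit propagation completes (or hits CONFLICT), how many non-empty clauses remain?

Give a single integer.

unit clause [-4] forces x4=F; simplify:
  drop 4 from [-2, 4, 1] -> [-2, 1]
  satisfied 1 clause(s); 6 remain; assigned so far: [4]
unit clause [1] forces x1=T; simplify:
  drop -1 from [3, -1] -> [3]
  drop -1 from [3, -1] -> [3]
  satisfied 3 clause(s); 3 remain; assigned so far: [1, 4]
unit clause [3] forces x3=T; simplify:
  satisfied 2 clause(s); 1 remain; assigned so far: [1, 3, 4]

Answer: 1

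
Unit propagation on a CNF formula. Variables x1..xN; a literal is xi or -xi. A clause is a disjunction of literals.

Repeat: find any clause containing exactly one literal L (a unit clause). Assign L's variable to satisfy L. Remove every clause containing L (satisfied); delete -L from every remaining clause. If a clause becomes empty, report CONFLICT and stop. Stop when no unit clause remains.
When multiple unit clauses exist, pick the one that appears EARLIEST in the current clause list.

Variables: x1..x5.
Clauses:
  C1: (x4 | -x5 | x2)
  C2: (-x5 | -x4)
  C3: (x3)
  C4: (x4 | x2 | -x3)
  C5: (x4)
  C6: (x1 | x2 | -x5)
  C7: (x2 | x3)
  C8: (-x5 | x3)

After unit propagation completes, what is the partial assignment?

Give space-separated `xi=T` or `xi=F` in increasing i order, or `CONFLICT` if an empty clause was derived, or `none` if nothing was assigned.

unit clause [3] forces x3=T; simplify:
  drop -3 from [4, 2, -3] -> [4, 2]
  satisfied 3 clause(s); 5 remain; assigned so far: [3]
unit clause [4] forces x4=T; simplify:
  drop -4 from [-5, -4] -> [-5]
  satisfied 3 clause(s); 2 remain; assigned so far: [3, 4]
unit clause [-5] forces x5=F; simplify:
  satisfied 2 clause(s); 0 remain; assigned so far: [3, 4, 5]

Answer: x3=T x4=T x5=F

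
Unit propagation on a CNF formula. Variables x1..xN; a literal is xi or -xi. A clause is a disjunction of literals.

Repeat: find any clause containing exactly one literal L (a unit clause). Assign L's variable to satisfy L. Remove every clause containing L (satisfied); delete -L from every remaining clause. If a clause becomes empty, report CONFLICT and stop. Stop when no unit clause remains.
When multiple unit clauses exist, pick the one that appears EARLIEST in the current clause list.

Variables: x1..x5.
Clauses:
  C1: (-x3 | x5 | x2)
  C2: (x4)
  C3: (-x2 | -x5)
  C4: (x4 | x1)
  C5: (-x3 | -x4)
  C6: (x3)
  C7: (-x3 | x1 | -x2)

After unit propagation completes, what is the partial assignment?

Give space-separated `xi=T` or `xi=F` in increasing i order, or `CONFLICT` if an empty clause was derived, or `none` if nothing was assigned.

unit clause [4] forces x4=T; simplify:
  drop -4 from [-3, -4] -> [-3]
  satisfied 2 clause(s); 5 remain; assigned so far: [4]
unit clause [-3] forces x3=F; simplify:
  drop 3 from [3] -> [] (empty!)
  satisfied 3 clause(s); 2 remain; assigned so far: [3, 4]
CONFLICT (empty clause)

Answer: CONFLICT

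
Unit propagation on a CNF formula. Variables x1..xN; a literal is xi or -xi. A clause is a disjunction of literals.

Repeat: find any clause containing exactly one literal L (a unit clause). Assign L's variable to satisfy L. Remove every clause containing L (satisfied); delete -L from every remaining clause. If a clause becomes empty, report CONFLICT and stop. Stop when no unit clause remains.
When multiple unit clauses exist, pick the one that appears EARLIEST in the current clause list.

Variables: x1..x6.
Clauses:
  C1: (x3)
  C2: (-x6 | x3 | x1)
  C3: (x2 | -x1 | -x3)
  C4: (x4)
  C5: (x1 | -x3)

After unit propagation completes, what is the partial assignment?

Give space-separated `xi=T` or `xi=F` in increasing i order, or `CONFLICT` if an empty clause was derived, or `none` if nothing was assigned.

unit clause [3] forces x3=T; simplify:
  drop -3 from [2, -1, -3] -> [2, -1]
  drop -3 from [1, -3] -> [1]
  satisfied 2 clause(s); 3 remain; assigned so far: [3]
unit clause [4] forces x4=T; simplify:
  satisfied 1 clause(s); 2 remain; assigned so far: [3, 4]
unit clause [1] forces x1=T; simplify:
  drop -1 from [2, -1] -> [2]
  satisfied 1 clause(s); 1 remain; assigned so far: [1, 3, 4]
unit clause [2] forces x2=T; simplify:
  satisfied 1 clause(s); 0 remain; assigned so far: [1, 2, 3, 4]

Answer: x1=T x2=T x3=T x4=T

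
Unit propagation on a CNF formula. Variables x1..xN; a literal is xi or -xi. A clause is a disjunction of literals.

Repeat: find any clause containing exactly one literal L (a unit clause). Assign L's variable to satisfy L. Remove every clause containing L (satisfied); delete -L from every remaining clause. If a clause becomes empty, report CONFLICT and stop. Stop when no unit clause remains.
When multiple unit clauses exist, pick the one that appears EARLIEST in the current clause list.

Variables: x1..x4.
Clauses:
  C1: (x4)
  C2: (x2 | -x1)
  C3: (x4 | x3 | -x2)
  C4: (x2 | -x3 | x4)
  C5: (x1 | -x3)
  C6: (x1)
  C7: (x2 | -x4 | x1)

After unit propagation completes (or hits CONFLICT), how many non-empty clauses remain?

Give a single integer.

Answer: 0

Derivation:
unit clause [4] forces x4=T; simplify:
  drop -4 from [2, -4, 1] -> [2, 1]
  satisfied 3 clause(s); 4 remain; assigned so far: [4]
unit clause [1] forces x1=T; simplify:
  drop -1 from [2, -1] -> [2]
  satisfied 3 clause(s); 1 remain; assigned so far: [1, 4]
unit clause [2] forces x2=T; simplify:
  satisfied 1 clause(s); 0 remain; assigned so far: [1, 2, 4]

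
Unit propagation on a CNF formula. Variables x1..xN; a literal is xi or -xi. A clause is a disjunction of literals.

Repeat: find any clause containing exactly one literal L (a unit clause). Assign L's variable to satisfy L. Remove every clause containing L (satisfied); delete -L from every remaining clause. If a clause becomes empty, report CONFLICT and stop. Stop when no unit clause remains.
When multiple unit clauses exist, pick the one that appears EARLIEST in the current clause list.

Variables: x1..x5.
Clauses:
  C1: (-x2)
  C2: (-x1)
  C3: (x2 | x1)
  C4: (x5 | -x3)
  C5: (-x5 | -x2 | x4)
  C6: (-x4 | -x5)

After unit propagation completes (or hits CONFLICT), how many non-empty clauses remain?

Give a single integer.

unit clause [-2] forces x2=F; simplify:
  drop 2 from [2, 1] -> [1]
  satisfied 2 clause(s); 4 remain; assigned so far: [2]
unit clause [-1] forces x1=F; simplify:
  drop 1 from [1] -> [] (empty!)
  satisfied 1 clause(s); 3 remain; assigned so far: [1, 2]
CONFLICT (empty clause)

Answer: 2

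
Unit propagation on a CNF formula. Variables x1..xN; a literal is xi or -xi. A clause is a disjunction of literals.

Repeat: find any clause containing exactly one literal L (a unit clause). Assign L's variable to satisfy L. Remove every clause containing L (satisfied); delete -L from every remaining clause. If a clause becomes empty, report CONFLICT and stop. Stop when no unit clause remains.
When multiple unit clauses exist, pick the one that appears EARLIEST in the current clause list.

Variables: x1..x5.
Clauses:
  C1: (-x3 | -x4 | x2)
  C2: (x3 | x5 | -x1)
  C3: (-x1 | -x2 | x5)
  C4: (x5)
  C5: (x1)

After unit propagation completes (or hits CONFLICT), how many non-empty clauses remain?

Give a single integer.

Answer: 1

Derivation:
unit clause [5] forces x5=T; simplify:
  satisfied 3 clause(s); 2 remain; assigned so far: [5]
unit clause [1] forces x1=T; simplify:
  satisfied 1 clause(s); 1 remain; assigned so far: [1, 5]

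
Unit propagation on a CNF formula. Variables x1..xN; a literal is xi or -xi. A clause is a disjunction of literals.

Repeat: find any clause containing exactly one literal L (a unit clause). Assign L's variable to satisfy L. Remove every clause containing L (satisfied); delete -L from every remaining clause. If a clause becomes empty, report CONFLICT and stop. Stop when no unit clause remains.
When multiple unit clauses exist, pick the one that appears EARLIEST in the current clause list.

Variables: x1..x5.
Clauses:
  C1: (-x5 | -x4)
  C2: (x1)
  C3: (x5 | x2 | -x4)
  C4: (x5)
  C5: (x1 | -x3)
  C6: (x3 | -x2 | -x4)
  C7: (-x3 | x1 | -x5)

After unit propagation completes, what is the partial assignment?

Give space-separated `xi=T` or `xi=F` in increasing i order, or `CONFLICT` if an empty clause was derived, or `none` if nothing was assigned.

unit clause [1] forces x1=T; simplify:
  satisfied 3 clause(s); 4 remain; assigned so far: [1]
unit clause [5] forces x5=T; simplify:
  drop -5 from [-5, -4] -> [-4]
  satisfied 2 clause(s); 2 remain; assigned so far: [1, 5]
unit clause [-4] forces x4=F; simplify:
  satisfied 2 clause(s); 0 remain; assigned so far: [1, 4, 5]

Answer: x1=T x4=F x5=T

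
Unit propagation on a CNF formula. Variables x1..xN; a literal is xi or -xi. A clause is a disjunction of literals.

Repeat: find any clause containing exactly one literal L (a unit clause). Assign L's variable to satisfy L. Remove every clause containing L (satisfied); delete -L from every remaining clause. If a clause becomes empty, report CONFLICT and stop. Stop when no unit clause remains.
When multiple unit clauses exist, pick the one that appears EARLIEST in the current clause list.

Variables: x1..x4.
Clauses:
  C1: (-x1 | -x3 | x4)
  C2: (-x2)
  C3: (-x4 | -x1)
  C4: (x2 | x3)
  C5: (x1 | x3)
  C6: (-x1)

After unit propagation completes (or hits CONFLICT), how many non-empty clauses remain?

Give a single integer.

unit clause [-2] forces x2=F; simplify:
  drop 2 from [2, 3] -> [3]
  satisfied 1 clause(s); 5 remain; assigned so far: [2]
unit clause [3] forces x3=T; simplify:
  drop -3 from [-1, -3, 4] -> [-1, 4]
  satisfied 2 clause(s); 3 remain; assigned so far: [2, 3]
unit clause [-1] forces x1=F; simplify:
  satisfied 3 clause(s); 0 remain; assigned so far: [1, 2, 3]

Answer: 0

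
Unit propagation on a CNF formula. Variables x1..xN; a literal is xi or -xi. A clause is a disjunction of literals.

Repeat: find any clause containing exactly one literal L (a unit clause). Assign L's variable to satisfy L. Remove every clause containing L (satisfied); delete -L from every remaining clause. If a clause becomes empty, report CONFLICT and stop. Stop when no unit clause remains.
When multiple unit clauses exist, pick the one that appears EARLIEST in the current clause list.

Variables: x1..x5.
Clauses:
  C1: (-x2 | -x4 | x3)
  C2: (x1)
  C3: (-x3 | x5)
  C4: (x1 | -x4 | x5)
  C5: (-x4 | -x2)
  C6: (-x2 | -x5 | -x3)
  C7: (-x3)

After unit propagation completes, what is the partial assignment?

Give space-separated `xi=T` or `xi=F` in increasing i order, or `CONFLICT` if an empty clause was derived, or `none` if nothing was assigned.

unit clause [1] forces x1=T; simplify:
  satisfied 2 clause(s); 5 remain; assigned so far: [1]
unit clause [-3] forces x3=F; simplify:
  drop 3 from [-2, -4, 3] -> [-2, -4]
  satisfied 3 clause(s); 2 remain; assigned so far: [1, 3]

Answer: x1=T x3=F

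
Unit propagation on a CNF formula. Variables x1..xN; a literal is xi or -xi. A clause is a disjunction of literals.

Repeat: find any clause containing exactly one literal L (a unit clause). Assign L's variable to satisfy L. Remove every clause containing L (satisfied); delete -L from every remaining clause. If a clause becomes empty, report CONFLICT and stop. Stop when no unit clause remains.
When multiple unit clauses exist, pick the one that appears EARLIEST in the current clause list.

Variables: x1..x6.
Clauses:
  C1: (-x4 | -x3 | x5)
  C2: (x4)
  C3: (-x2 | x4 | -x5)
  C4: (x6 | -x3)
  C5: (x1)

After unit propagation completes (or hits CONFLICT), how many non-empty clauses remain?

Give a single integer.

unit clause [4] forces x4=T; simplify:
  drop -4 from [-4, -3, 5] -> [-3, 5]
  satisfied 2 clause(s); 3 remain; assigned so far: [4]
unit clause [1] forces x1=T; simplify:
  satisfied 1 clause(s); 2 remain; assigned so far: [1, 4]

Answer: 2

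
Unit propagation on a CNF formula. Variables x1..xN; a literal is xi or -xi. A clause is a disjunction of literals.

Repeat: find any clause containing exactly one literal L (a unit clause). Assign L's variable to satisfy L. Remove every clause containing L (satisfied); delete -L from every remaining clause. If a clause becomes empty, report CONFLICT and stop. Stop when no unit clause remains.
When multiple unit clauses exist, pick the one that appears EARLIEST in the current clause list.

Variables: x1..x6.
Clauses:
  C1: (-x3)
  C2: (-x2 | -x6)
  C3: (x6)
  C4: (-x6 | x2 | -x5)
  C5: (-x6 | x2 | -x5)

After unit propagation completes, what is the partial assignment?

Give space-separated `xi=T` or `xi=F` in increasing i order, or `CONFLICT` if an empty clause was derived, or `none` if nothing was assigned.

Answer: x2=F x3=F x5=F x6=T

Derivation:
unit clause [-3] forces x3=F; simplify:
  satisfied 1 clause(s); 4 remain; assigned so far: [3]
unit clause [6] forces x6=T; simplify:
  drop -6 from [-2, -6] -> [-2]
  drop -6 from [-6, 2, -5] -> [2, -5]
  drop -6 from [-6, 2, -5] -> [2, -5]
  satisfied 1 clause(s); 3 remain; assigned so far: [3, 6]
unit clause [-2] forces x2=F; simplify:
  drop 2 from [2, -5] -> [-5]
  drop 2 from [2, -5] -> [-5]
  satisfied 1 clause(s); 2 remain; assigned so far: [2, 3, 6]
unit clause [-5] forces x5=F; simplify:
  satisfied 2 clause(s); 0 remain; assigned so far: [2, 3, 5, 6]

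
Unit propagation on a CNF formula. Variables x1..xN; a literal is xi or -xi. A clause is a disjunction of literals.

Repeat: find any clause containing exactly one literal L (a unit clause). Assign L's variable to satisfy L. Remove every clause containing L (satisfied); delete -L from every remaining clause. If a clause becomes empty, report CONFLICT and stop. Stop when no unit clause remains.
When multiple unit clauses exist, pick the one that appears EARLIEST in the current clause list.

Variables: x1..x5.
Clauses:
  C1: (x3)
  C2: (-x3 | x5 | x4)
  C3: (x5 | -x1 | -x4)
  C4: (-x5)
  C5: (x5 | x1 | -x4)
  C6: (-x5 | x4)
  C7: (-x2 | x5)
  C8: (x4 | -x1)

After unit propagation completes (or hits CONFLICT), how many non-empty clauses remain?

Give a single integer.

Answer: 1

Derivation:
unit clause [3] forces x3=T; simplify:
  drop -3 from [-3, 5, 4] -> [5, 4]
  satisfied 1 clause(s); 7 remain; assigned so far: [3]
unit clause [-5] forces x5=F; simplify:
  drop 5 from [5, 4] -> [4]
  drop 5 from [5, -1, -4] -> [-1, -4]
  drop 5 from [5, 1, -4] -> [1, -4]
  drop 5 from [-2, 5] -> [-2]
  satisfied 2 clause(s); 5 remain; assigned so far: [3, 5]
unit clause [4] forces x4=T; simplify:
  drop -4 from [-1, -4] -> [-1]
  drop -4 from [1, -4] -> [1]
  satisfied 2 clause(s); 3 remain; assigned so far: [3, 4, 5]
unit clause [-1] forces x1=F; simplify:
  drop 1 from [1] -> [] (empty!)
  satisfied 1 clause(s); 2 remain; assigned so far: [1, 3, 4, 5]
CONFLICT (empty clause)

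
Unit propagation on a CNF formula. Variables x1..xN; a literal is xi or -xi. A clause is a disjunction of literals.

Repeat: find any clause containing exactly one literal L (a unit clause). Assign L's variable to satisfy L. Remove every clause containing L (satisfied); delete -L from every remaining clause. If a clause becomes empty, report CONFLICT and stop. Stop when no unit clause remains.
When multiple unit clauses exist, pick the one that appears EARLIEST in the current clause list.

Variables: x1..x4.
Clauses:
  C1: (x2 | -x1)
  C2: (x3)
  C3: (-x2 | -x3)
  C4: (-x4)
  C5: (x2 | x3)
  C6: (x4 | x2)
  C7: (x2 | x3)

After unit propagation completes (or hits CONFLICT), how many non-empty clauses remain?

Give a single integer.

unit clause [3] forces x3=T; simplify:
  drop -3 from [-2, -3] -> [-2]
  satisfied 3 clause(s); 4 remain; assigned so far: [3]
unit clause [-2] forces x2=F; simplify:
  drop 2 from [2, -1] -> [-1]
  drop 2 from [4, 2] -> [4]
  satisfied 1 clause(s); 3 remain; assigned so far: [2, 3]
unit clause [-1] forces x1=F; simplify:
  satisfied 1 clause(s); 2 remain; assigned so far: [1, 2, 3]
unit clause [-4] forces x4=F; simplify:
  drop 4 from [4] -> [] (empty!)
  satisfied 1 clause(s); 1 remain; assigned so far: [1, 2, 3, 4]
CONFLICT (empty clause)

Answer: 0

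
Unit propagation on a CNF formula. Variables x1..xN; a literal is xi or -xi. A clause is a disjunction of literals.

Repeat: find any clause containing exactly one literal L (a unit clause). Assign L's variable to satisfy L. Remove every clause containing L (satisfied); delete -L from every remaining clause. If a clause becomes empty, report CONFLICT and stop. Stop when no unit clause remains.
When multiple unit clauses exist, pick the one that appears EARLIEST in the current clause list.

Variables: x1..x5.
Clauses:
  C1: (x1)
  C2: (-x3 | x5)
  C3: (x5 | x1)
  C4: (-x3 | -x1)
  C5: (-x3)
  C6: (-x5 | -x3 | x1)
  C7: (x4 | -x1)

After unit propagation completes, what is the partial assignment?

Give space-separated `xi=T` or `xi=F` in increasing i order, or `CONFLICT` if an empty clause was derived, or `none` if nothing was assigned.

unit clause [1] forces x1=T; simplify:
  drop -1 from [-3, -1] -> [-3]
  drop -1 from [4, -1] -> [4]
  satisfied 3 clause(s); 4 remain; assigned so far: [1]
unit clause [-3] forces x3=F; simplify:
  satisfied 3 clause(s); 1 remain; assigned so far: [1, 3]
unit clause [4] forces x4=T; simplify:
  satisfied 1 clause(s); 0 remain; assigned so far: [1, 3, 4]

Answer: x1=T x3=F x4=T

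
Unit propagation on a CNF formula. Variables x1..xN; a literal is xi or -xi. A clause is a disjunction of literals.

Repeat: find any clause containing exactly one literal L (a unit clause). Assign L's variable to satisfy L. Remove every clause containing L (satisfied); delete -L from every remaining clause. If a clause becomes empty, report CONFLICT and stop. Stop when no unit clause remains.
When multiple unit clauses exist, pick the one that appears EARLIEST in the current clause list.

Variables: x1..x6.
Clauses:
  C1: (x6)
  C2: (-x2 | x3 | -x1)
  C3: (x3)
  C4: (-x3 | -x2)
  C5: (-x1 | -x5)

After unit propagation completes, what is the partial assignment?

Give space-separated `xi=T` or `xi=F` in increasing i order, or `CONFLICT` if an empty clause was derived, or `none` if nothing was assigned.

Answer: x2=F x3=T x6=T

Derivation:
unit clause [6] forces x6=T; simplify:
  satisfied 1 clause(s); 4 remain; assigned so far: [6]
unit clause [3] forces x3=T; simplify:
  drop -3 from [-3, -2] -> [-2]
  satisfied 2 clause(s); 2 remain; assigned so far: [3, 6]
unit clause [-2] forces x2=F; simplify:
  satisfied 1 clause(s); 1 remain; assigned so far: [2, 3, 6]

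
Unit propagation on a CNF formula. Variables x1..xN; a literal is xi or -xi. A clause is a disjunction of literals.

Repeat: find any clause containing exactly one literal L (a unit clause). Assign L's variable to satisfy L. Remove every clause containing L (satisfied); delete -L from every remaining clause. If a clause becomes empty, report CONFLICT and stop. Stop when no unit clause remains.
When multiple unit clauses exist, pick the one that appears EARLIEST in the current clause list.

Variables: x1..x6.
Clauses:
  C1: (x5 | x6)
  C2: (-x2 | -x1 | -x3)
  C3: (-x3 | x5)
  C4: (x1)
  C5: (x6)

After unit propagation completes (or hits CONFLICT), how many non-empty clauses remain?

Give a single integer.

unit clause [1] forces x1=T; simplify:
  drop -1 from [-2, -1, -3] -> [-2, -3]
  satisfied 1 clause(s); 4 remain; assigned so far: [1]
unit clause [6] forces x6=T; simplify:
  satisfied 2 clause(s); 2 remain; assigned so far: [1, 6]

Answer: 2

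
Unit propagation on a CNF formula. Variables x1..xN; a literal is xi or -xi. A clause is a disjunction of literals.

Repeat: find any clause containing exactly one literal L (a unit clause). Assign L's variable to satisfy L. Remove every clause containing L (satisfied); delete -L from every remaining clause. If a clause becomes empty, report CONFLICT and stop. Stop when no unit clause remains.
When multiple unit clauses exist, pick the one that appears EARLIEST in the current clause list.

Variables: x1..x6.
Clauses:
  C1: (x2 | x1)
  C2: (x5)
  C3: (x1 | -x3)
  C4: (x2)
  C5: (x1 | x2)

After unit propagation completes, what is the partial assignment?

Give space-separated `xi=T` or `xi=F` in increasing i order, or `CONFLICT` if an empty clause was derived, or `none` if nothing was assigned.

Answer: x2=T x5=T

Derivation:
unit clause [5] forces x5=T; simplify:
  satisfied 1 clause(s); 4 remain; assigned so far: [5]
unit clause [2] forces x2=T; simplify:
  satisfied 3 clause(s); 1 remain; assigned so far: [2, 5]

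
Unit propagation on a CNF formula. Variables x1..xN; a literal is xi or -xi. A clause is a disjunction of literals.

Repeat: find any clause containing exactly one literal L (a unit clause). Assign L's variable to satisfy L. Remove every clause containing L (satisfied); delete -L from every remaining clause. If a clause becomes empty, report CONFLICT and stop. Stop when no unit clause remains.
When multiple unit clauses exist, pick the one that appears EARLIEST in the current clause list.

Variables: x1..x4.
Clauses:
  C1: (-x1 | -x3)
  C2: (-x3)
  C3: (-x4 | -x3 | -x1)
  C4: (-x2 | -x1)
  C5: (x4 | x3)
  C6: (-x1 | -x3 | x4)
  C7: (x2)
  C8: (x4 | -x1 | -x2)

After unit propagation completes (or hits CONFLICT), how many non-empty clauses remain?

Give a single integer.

unit clause [-3] forces x3=F; simplify:
  drop 3 from [4, 3] -> [4]
  satisfied 4 clause(s); 4 remain; assigned so far: [3]
unit clause [4] forces x4=T; simplify:
  satisfied 2 clause(s); 2 remain; assigned so far: [3, 4]
unit clause [2] forces x2=T; simplify:
  drop -2 from [-2, -1] -> [-1]
  satisfied 1 clause(s); 1 remain; assigned so far: [2, 3, 4]
unit clause [-1] forces x1=F; simplify:
  satisfied 1 clause(s); 0 remain; assigned so far: [1, 2, 3, 4]

Answer: 0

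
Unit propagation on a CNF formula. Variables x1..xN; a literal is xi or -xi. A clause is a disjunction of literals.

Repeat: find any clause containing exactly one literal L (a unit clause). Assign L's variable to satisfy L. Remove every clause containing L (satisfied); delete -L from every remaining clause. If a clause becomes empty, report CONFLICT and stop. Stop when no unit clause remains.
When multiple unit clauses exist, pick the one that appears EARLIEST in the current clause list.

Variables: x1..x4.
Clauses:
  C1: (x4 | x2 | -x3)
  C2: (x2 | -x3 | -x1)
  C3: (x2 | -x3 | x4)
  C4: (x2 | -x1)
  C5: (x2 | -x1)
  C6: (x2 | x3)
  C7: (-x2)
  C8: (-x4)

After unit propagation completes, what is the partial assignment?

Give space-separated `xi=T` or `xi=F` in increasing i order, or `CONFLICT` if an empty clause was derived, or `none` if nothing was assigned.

unit clause [-2] forces x2=F; simplify:
  drop 2 from [4, 2, -3] -> [4, -3]
  drop 2 from [2, -3, -1] -> [-3, -1]
  drop 2 from [2, -3, 4] -> [-3, 4]
  drop 2 from [2, -1] -> [-1]
  drop 2 from [2, -1] -> [-1]
  drop 2 from [2, 3] -> [3]
  satisfied 1 clause(s); 7 remain; assigned so far: [2]
unit clause [-1] forces x1=F; simplify:
  satisfied 3 clause(s); 4 remain; assigned so far: [1, 2]
unit clause [3] forces x3=T; simplify:
  drop -3 from [4, -3] -> [4]
  drop -3 from [-3, 4] -> [4]
  satisfied 1 clause(s); 3 remain; assigned so far: [1, 2, 3]
unit clause [4] forces x4=T; simplify:
  drop -4 from [-4] -> [] (empty!)
  satisfied 2 clause(s); 1 remain; assigned so far: [1, 2, 3, 4]
CONFLICT (empty clause)

Answer: CONFLICT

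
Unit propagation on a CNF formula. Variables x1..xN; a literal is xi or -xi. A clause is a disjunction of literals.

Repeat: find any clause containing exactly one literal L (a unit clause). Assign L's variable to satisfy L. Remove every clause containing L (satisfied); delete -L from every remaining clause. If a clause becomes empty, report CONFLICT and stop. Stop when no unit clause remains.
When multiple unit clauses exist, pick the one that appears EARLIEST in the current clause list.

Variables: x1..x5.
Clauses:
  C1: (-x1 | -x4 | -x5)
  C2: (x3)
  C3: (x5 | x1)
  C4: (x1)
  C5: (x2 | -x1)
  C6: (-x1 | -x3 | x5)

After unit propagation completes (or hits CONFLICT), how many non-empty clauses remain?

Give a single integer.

unit clause [3] forces x3=T; simplify:
  drop -3 from [-1, -3, 5] -> [-1, 5]
  satisfied 1 clause(s); 5 remain; assigned so far: [3]
unit clause [1] forces x1=T; simplify:
  drop -1 from [-1, -4, -5] -> [-4, -5]
  drop -1 from [2, -1] -> [2]
  drop -1 from [-1, 5] -> [5]
  satisfied 2 clause(s); 3 remain; assigned so far: [1, 3]
unit clause [2] forces x2=T; simplify:
  satisfied 1 clause(s); 2 remain; assigned so far: [1, 2, 3]
unit clause [5] forces x5=T; simplify:
  drop -5 from [-4, -5] -> [-4]
  satisfied 1 clause(s); 1 remain; assigned so far: [1, 2, 3, 5]
unit clause [-4] forces x4=F; simplify:
  satisfied 1 clause(s); 0 remain; assigned so far: [1, 2, 3, 4, 5]

Answer: 0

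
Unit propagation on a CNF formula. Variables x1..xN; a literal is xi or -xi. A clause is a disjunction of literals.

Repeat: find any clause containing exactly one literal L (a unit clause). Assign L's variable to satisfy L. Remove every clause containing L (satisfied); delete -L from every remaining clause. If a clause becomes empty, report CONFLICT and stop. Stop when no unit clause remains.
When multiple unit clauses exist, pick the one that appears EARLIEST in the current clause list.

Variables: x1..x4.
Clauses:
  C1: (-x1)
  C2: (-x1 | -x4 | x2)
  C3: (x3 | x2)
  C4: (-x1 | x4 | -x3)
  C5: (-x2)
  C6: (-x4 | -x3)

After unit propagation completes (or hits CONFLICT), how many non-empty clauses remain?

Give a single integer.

unit clause [-1] forces x1=F; simplify:
  satisfied 3 clause(s); 3 remain; assigned so far: [1]
unit clause [-2] forces x2=F; simplify:
  drop 2 from [3, 2] -> [3]
  satisfied 1 clause(s); 2 remain; assigned so far: [1, 2]
unit clause [3] forces x3=T; simplify:
  drop -3 from [-4, -3] -> [-4]
  satisfied 1 clause(s); 1 remain; assigned so far: [1, 2, 3]
unit clause [-4] forces x4=F; simplify:
  satisfied 1 clause(s); 0 remain; assigned so far: [1, 2, 3, 4]

Answer: 0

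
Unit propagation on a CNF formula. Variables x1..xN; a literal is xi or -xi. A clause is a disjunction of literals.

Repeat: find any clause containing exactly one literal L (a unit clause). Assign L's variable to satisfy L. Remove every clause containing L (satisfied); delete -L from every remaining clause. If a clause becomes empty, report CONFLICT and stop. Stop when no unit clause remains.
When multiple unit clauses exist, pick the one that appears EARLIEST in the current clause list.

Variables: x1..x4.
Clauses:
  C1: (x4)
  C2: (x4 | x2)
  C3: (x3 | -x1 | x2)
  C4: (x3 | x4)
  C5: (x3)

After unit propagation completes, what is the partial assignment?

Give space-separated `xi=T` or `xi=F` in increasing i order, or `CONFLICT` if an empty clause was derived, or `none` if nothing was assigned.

Answer: x3=T x4=T

Derivation:
unit clause [4] forces x4=T; simplify:
  satisfied 3 clause(s); 2 remain; assigned so far: [4]
unit clause [3] forces x3=T; simplify:
  satisfied 2 clause(s); 0 remain; assigned so far: [3, 4]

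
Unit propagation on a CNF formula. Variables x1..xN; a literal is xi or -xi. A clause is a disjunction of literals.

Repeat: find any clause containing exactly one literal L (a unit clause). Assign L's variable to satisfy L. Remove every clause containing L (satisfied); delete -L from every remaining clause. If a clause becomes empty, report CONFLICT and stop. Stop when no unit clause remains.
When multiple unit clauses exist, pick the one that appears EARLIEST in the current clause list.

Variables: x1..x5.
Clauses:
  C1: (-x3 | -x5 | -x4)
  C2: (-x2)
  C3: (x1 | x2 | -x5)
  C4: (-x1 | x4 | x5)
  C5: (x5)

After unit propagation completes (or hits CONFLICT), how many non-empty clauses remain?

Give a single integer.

Answer: 1

Derivation:
unit clause [-2] forces x2=F; simplify:
  drop 2 from [1, 2, -5] -> [1, -5]
  satisfied 1 clause(s); 4 remain; assigned so far: [2]
unit clause [5] forces x5=T; simplify:
  drop -5 from [-3, -5, -4] -> [-3, -4]
  drop -5 from [1, -5] -> [1]
  satisfied 2 clause(s); 2 remain; assigned so far: [2, 5]
unit clause [1] forces x1=T; simplify:
  satisfied 1 clause(s); 1 remain; assigned so far: [1, 2, 5]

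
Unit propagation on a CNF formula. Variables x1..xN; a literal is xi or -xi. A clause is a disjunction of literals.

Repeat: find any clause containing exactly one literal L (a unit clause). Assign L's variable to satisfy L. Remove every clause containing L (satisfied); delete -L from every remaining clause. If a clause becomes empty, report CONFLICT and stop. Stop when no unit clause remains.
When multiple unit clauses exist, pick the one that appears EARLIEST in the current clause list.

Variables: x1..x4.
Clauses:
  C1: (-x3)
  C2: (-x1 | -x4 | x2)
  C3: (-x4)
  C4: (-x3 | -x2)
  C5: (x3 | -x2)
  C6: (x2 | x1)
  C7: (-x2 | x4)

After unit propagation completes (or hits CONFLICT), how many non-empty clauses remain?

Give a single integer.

unit clause [-3] forces x3=F; simplify:
  drop 3 from [3, -2] -> [-2]
  satisfied 2 clause(s); 5 remain; assigned so far: [3]
unit clause [-4] forces x4=F; simplify:
  drop 4 from [-2, 4] -> [-2]
  satisfied 2 clause(s); 3 remain; assigned so far: [3, 4]
unit clause [-2] forces x2=F; simplify:
  drop 2 from [2, 1] -> [1]
  satisfied 2 clause(s); 1 remain; assigned so far: [2, 3, 4]
unit clause [1] forces x1=T; simplify:
  satisfied 1 clause(s); 0 remain; assigned so far: [1, 2, 3, 4]

Answer: 0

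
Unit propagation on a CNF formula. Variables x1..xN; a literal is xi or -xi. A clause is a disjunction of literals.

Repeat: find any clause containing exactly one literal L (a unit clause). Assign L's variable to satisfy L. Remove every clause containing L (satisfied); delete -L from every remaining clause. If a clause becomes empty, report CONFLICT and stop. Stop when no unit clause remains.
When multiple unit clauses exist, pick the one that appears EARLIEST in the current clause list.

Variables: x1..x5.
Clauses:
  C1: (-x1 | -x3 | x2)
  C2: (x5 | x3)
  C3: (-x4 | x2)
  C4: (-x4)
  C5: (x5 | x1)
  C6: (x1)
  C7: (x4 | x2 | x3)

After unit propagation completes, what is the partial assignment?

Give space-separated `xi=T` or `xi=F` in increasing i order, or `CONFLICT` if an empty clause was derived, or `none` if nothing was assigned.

unit clause [-4] forces x4=F; simplify:
  drop 4 from [4, 2, 3] -> [2, 3]
  satisfied 2 clause(s); 5 remain; assigned so far: [4]
unit clause [1] forces x1=T; simplify:
  drop -1 from [-1, -3, 2] -> [-3, 2]
  satisfied 2 clause(s); 3 remain; assigned so far: [1, 4]

Answer: x1=T x4=F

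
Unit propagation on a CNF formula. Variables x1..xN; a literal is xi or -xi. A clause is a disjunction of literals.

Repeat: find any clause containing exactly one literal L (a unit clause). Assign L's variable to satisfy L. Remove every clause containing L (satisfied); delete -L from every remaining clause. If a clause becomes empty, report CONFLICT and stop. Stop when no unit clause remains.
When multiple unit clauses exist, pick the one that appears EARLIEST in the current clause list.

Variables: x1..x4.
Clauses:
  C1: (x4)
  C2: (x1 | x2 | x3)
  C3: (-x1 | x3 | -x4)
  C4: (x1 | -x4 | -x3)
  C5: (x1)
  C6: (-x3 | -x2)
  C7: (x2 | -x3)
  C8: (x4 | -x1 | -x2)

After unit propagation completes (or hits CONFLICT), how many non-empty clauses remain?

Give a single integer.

unit clause [4] forces x4=T; simplify:
  drop -4 from [-1, 3, -4] -> [-1, 3]
  drop -4 from [1, -4, -3] -> [1, -3]
  satisfied 2 clause(s); 6 remain; assigned so far: [4]
unit clause [1] forces x1=T; simplify:
  drop -1 from [-1, 3] -> [3]
  satisfied 3 clause(s); 3 remain; assigned so far: [1, 4]
unit clause [3] forces x3=T; simplify:
  drop -3 from [-3, -2] -> [-2]
  drop -3 from [2, -3] -> [2]
  satisfied 1 clause(s); 2 remain; assigned so far: [1, 3, 4]
unit clause [-2] forces x2=F; simplify:
  drop 2 from [2] -> [] (empty!)
  satisfied 1 clause(s); 1 remain; assigned so far: [1, 2, 3, 4]
CONFLICT (empty clause)

Answer: 0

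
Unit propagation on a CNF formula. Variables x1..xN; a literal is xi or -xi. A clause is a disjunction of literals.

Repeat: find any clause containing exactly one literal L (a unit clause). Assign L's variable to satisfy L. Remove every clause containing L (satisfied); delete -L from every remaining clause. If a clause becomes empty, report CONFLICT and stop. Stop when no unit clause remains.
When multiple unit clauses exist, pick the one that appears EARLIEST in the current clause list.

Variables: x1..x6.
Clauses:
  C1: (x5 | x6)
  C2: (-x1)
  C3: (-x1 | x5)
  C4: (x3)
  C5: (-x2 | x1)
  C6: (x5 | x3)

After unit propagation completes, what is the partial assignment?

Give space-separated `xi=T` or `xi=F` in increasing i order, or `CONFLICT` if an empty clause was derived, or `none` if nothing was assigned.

unit clause [-1] forces x1=F; simplify:
  drop 1 from [-2, 1] -> [-2]
  satisfied 2 clause(s); 4 remain; assigned so far: [1]
unit clause [3] forces x3=T; simplify:
  satisfied 2 clause(s); 2 remain; assigned so far: [1, 3]
unit clause [-2] forces x2=F; simplify:
  satisfied 1 clause(s); 1 remain; assigned so far: [1, 2, 3]

Answer: x1=F x2=F x3=T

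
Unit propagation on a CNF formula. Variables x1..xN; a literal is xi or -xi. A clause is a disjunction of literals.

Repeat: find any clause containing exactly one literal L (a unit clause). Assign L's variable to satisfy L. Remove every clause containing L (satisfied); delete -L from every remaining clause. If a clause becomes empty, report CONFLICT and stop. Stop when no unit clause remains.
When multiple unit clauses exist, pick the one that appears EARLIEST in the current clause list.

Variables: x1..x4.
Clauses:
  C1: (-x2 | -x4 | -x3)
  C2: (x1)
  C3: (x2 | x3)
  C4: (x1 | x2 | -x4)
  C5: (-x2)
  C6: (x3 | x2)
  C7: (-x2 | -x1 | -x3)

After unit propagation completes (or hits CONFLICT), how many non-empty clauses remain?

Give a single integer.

unit clause [1] forces x1=T; simplify:
  drop -1 from [-2, -1, -3] -> [-2, -3]
  satisfied 2 clause(s); 5 remain; assigned so far: [1]
unit clause [-2] forces x2=F; simplify:
  drop 2 from [2, 3] -> [3]
  drop 2 from [3, 2] -> [3]
  satisfied 3 clause(s); 2 remain; assigned so far: [1, 2]
unit clause [3] forces x3=T; simplify:
  satisfied 2 clause(s); 0 remain; assigned so far: [1, 2, 3]

Answer: 0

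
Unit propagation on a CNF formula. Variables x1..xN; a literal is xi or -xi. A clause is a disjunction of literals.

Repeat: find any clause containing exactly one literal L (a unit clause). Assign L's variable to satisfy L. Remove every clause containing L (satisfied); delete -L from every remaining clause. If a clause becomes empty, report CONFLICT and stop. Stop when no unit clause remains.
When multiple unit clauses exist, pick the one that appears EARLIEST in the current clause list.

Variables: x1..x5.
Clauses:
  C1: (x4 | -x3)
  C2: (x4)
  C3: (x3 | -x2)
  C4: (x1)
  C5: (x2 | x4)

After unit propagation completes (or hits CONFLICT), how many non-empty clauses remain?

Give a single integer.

Answer: 1

Derivation:
unit clause [4] forces x4=T; simplify:
  satisfied 3 clause(s); 2 remain; assigned so far: [4]
unit clause [1] forces x1=T; simplify:
  satisfied 1 clause(s); 1 remain; assigned so far: [1, 4]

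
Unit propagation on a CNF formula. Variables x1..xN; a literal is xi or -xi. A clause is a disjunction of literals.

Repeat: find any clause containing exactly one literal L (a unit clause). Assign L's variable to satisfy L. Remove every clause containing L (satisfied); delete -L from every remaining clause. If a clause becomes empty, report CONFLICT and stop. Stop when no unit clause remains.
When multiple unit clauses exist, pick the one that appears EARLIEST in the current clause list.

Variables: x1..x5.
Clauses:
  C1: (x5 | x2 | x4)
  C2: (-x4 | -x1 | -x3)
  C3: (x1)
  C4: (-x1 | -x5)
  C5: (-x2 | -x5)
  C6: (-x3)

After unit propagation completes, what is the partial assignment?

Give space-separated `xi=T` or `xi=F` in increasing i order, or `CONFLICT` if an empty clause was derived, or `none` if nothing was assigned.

Answer: x1=T x3=F x5=F

Derivation:
unit clause [1] forces x1=T; simplify:
  drop -1 from [-4, -1, -3] -> [-4, -3]
  drop -1 from [-1, -5] -> [-5]
  satisfied 1 clause(s); 5 remain; assigned so far: [1]
unit clause [-5] forces x5=F; simplify:
  drop 5 from [5, 2, 4] -> [2, 4]
  satisfied 2 clause(s); 3 remain; assigned so far: [1, 5]
unit clause [-3] forces x3=F; simplify:
  satisfied 2 clause(s); 1 remain; assigned so far: [1, 3, 5]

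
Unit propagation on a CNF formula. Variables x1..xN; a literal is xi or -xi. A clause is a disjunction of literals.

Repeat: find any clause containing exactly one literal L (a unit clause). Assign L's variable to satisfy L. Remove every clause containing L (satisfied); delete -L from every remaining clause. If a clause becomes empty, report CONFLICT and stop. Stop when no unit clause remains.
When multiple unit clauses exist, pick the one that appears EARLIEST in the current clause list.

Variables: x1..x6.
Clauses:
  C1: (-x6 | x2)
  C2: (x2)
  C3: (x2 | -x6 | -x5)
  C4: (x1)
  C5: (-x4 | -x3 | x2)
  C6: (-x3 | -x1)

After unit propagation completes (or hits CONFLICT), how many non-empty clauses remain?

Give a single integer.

unit clause [2] forces x2=T; simplify:
  satisfied 4 clause(s); 2 remain; assigned so far: [2]
unit clause [1] forces x1=T; simplify:
  drop -1 from [-3, -1] -> [-3]
  satisfied 1 clause(s); 1 remain; assigned so far: [1, 2]
unit clause [-3] forces x3=F; simplify:
  satisfied 1 clause(s); 0 remain; assigned so far: [1, 2, 3]

Answer: 0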